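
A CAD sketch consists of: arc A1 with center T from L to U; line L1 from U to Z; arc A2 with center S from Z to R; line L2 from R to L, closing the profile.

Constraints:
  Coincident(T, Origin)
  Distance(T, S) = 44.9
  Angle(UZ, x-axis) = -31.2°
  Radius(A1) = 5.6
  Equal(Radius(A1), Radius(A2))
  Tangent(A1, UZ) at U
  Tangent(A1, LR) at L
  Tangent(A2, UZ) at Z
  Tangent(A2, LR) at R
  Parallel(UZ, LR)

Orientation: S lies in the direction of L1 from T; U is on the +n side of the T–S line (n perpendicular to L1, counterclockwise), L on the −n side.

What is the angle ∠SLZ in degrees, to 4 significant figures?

6.897°

Tangency of A1 to both parallel lines with radius 5.6 puts U and L at T ± 5.6·n: U = (2.901, 4.790), L = (-2.901, -4.790). Equal radii place Z and R the same way about S: Z = S + 5.6·n = (41.31, -18.47), R = S − 5.6·n = (35.50, -28.05). Then cos ∠SLZ = LS·LZ / (|LS||LZ|), giving 6.897°.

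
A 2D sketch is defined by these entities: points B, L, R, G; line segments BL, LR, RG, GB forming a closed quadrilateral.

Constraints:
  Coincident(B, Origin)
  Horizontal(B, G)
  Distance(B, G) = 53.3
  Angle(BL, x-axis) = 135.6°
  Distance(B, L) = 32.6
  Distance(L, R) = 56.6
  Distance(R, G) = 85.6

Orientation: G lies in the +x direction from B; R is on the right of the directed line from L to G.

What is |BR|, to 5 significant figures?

42.221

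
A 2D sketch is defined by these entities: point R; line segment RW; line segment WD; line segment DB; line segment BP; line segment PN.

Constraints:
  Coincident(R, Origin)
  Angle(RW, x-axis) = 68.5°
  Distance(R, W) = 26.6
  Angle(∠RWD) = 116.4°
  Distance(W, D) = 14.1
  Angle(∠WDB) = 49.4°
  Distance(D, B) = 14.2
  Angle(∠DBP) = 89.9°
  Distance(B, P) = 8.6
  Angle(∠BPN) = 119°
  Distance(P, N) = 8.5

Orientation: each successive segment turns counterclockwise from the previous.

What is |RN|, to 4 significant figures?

29.48

∠DBP = 89.9° gives BP at -7.200° from the x-axis; with |BP| = 8.6, P = (7.024, 20.05). ∠BPN = 119.0° gives PN at 53.80° from the x-axis; with |PN| = 8.5, N = (12.04, 26.91). Then |RN| = |N − R| = 29.48.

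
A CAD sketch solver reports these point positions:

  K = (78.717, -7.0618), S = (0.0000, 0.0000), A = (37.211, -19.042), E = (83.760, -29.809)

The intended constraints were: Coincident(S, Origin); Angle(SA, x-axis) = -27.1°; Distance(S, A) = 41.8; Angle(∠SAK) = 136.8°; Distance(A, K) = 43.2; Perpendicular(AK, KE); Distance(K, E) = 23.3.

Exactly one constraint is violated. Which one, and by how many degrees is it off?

Perpendicular(AK, KE) — off by 3.60°.

S = (0.00, 0.00) ✓; SA at -27.10° ✓; |SA| = 41.80 ✓; ∠SAK = 136.8° ✓; |AK| = 43.20 ✓; ∠(AK, KE) = 93.60° ✗; |KE| = 23.30 ✓.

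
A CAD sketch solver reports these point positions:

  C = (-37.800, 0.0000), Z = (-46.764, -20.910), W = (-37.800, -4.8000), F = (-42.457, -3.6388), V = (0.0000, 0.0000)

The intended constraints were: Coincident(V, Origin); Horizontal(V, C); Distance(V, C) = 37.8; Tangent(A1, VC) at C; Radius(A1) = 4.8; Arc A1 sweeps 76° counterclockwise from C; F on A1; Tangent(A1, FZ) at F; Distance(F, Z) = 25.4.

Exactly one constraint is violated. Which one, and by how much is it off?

Distance(F, Z) = 25.4 — off by 7.60.

V = (0.00, 0.00) ✓; V.y = 0.00, C.y = 0.00 ✓; |VC| = 37.80 ✓; ∠(WC, CV) = 90.00° ✓; |WC| = 4.800 ✓; bearing(W→F) − bearing(W→C) = 76.00° ✓; |WF| = 4.800 ✓; ∠(WF, FZ) = 90.00° ✓; |FZ| = 17.80 ✗.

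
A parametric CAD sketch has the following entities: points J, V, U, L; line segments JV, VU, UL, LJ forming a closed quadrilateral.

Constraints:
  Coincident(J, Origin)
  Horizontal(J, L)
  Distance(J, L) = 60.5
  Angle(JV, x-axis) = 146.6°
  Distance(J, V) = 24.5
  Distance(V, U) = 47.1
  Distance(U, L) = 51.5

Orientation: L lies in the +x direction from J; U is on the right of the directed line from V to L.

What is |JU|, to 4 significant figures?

23.60

J is at the origin; JL is horizontal with |JL| = 60.5 and L in +x, so L = (60.5, 0). JV runs at 146.6° with |JV| = 24.5, so V = (-20.45, 13.49). U is determined by |VU| = 47.1 and |UL| = 51.5 together: it lies at the intersection of circle(V, 47.1) and circle(L, 51.5). With |VL| = 82.07, the foot of the radical line on VL is 38.39 from V and the perpendicular offset is √(47.1² − 38.39²) = 27.29. Taking the right-of-VL solution: U = (12.93, -19.74).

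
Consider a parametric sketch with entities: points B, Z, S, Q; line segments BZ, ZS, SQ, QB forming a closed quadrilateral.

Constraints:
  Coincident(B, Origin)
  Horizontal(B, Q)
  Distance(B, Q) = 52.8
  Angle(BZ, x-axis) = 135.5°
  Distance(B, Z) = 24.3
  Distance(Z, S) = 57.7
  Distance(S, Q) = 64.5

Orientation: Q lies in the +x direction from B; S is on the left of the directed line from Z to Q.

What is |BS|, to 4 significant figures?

62.27

B is at the origin; BQ is horizontal with |BQ| = 52.8 and Q in +x, so Q = (52.8, 0). BZ runs at 135.5° with |BZ| = 24.3, so Z = (-17.33, 17.03). S is determined by |ZS| = 57.7 and |SQ| = 64.5 together: it lies at the intersection of circle(Z, 57.7) and circle(Q, 64.5). With |ZQ| = 72.17, the foot of the radical line on ZQ is 30.33 from Z and the perpendicular offset is √(57.7² − 30.33²) = 49.09. Taking the left-of-ZQ solution: S = (23.72, 57.57).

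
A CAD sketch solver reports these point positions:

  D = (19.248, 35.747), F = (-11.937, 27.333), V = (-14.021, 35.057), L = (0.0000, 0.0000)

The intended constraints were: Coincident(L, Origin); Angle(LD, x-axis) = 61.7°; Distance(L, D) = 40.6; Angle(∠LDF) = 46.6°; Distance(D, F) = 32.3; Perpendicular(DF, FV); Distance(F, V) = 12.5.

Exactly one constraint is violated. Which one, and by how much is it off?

Distance(F, V) = 12.5 — off by 4.50.

L = (0.00, 0.00) ✓; LD at 61.70° ✓; |LD| = 40.60 ✓; ∠LDF = 46.60° ✓; |DF| = 32.30 ✓; ∠(DF, FV) = 90.00° ✓; |FV| = 8.000 ✗.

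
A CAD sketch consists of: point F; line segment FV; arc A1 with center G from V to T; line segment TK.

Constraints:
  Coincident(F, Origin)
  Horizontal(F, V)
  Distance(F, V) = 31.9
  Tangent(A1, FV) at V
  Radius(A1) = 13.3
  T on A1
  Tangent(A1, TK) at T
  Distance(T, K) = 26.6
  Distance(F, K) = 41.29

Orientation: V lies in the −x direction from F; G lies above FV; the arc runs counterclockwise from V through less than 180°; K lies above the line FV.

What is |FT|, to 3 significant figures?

22.1

Checks: ∠(GV, VF) = 90.00° ✓; |GT| = 13.30 ✓; ∠(GT, TK) = 90.00° ✓; |TK| = 26.60 ✓; |FK| = 41.29 ✓.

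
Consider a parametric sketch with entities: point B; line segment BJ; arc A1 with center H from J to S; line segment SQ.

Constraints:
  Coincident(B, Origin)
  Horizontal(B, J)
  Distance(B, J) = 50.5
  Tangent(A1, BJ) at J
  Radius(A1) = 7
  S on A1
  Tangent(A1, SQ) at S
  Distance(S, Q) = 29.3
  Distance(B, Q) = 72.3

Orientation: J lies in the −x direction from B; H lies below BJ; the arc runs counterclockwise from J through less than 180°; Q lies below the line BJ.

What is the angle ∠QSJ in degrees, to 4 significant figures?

141.4°

B is at the origin; BJ is horizontal with |BJ| = 50.5 and J on the −x side, so J = (-50.50, 0.000). Tangency of A1 to BJ means the radius HJ is perpendicular to BJ, so H = J + (0, -7) = (-50.50, -7.000). Since HS ⟂ SQ (tangency), |HQ| = √(7.0² + 29.3²) = 30.12 regardless of where S sits on A1. So Q lies on both circle(B, 72.3) and circle(H, 30.12); the below-BJ intersection is Q = (-63.79, -34.04). S is the foot of the tangent from Q: S = (-57.33, -5.457).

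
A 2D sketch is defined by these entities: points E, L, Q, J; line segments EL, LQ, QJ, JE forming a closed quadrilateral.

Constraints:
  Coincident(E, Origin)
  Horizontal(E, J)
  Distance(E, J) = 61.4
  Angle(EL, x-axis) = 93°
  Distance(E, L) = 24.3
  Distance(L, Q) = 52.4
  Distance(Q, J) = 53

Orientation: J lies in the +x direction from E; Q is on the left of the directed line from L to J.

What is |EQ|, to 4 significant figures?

66.91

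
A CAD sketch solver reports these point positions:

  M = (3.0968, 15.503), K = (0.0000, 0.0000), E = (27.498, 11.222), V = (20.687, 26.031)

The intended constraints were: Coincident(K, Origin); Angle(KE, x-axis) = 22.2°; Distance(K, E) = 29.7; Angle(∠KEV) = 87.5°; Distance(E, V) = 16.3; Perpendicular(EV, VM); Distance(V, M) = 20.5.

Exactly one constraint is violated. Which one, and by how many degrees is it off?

Perpendicular(EV, VM) — off by 6.20°.

K = (0.00, 0.00) ✓; KE at 22.20° ✓; |KE| = 29.70 ✓; ∠KEV = 87.50° ✓; |EV| = 16.30 ✓; ∠(EV, VM) = 96.20° ✗; |VM| = 20.50 ✓.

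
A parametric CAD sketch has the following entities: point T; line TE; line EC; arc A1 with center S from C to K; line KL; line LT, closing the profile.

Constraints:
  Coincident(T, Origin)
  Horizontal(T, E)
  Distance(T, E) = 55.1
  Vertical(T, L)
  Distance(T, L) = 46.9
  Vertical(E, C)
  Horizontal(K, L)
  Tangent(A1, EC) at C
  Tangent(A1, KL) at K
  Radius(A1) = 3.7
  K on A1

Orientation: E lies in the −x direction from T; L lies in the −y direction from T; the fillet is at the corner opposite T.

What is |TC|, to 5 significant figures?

70.016

The virtual corner opposite T is at (-55.100, -46.900). Since A1 is tangent to EC there, SC ⟂ EC and the tangent condition forces SK to be normal to KL, with radius 3.7, so the center S sits 3.7 in from both sides at S = (-51.400, -43.200). That places the tangent points at C = (-55.100, -43.200) on EC and K = (-51.400, -46.900) on KL. Then |TC| = |C − T| = 70.016.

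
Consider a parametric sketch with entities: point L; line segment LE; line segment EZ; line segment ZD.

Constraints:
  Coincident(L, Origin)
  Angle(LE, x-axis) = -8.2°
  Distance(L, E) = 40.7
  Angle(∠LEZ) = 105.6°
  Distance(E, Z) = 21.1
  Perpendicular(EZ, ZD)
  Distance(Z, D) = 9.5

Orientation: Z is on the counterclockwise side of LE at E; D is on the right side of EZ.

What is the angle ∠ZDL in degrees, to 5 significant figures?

33.345°

∠LEZ = 105.6°, so EZ runs at -8.2° + (180° − 105.6°) = 66.200° from the x-axis; with |EZ| = 21.1, Z = E + 21.1·(cos 66.200°, sin 66.200°) = (48.799, 13.501). EZ is perpendicular to ZD; with |ZD| = 9.5 on the right of EZ, D = Z + 9.5·(0.91496, -0.40355) = (57.491, 9.6670). Then cos ∠ZDL = DZ·DL / (|DZ||DL|), giving 33.345°.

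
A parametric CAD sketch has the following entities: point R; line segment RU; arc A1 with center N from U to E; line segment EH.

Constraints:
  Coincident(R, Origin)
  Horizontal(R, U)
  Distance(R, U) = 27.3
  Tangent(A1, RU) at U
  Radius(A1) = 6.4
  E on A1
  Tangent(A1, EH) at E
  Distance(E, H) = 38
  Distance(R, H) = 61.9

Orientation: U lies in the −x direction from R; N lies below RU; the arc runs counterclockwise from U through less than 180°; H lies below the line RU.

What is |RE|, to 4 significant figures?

33.39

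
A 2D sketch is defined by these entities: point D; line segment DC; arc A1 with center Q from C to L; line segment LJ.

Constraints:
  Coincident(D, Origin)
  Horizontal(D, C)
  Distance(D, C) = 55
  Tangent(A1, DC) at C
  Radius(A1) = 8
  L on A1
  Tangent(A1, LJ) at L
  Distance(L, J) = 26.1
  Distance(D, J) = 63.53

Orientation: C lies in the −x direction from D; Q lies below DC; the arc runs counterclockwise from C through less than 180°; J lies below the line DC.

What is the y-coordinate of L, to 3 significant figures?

-10.9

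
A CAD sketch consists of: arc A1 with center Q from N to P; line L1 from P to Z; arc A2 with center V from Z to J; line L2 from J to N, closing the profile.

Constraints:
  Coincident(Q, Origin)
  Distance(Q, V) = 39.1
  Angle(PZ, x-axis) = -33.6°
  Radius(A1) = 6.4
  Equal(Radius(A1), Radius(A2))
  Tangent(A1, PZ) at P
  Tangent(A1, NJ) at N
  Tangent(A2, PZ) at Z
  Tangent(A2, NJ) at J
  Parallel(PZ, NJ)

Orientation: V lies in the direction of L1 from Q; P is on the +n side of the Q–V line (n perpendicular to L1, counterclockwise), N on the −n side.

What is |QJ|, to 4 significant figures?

39.62

The slot axis is L1's direction at -33.6°, so u = (cos -33.6°, sin -33.6°) = (0.8329, -0.5534) and n = (−sin -33.6°, cos -33.6°) = (0.5534, 0.8329). Q is at the origin and V lies 39.1 along u from Q, so V = 39.1·u = (32.57, -21.64). Tangency of A1 to both parallel lines with radius 6.4 puts P and N at Q ± 6.4·n: P = (3.542, 5.331), N = (-3.542, -5.331). Equal radii place Z and J the same way about V: Z = V + 6.4·n = (36.11, -16.31), J = V − 6.4·n = (29.03, -26.97). Then |QJ| = |J − Q| = 39.62.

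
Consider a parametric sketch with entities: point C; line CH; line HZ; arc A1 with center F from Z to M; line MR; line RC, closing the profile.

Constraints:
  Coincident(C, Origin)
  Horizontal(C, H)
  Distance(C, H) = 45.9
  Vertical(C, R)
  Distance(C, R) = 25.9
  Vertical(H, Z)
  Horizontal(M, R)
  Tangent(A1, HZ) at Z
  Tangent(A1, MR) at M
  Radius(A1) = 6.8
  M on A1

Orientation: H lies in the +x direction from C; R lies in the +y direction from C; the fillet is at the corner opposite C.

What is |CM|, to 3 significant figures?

46.9

C is at the origin; C and H share the same y with |CH| = 45.9 and H on the +x side, so H = (45.9, 0.00). CR is vertical with |CR| = 25.9 and R on the +y side, so R = (0.00, 25.9). The virtual corner opposite C is at (45.9, 25.9). Since A1 is tangent to HZ there, FZ ⟂ HZ and the tangent condition forces FM to be normal to MR, with radius 6.8, so the center F sits 6.8 in from both sides at F = (39.1, 19.1). That places the tangent points at Z = (45.9, 19.1) on HZ and M = (39.1, 25.9) on MR. Then |CM| = |M − C| = 46.9.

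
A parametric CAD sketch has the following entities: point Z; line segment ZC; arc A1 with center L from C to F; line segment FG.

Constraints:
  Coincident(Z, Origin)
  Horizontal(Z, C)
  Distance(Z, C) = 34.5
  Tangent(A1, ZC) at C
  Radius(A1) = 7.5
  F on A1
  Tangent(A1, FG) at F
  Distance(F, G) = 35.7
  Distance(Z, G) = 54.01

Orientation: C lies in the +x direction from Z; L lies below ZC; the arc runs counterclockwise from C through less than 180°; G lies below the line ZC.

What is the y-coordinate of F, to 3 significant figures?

-8.44

Checks: |LF| = 7.500 ✓; ∠(LF, FG) = 90.00° ✓; |FG| = 35.70 ✓; |ZG| = 54.01 ✓.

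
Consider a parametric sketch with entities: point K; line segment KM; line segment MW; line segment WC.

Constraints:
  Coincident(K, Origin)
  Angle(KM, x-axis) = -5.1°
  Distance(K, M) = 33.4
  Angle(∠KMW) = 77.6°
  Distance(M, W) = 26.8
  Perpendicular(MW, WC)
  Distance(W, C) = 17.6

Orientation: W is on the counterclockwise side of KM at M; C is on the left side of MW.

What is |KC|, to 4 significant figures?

24.72

∠KMW = 77.6°, so MW runs at -5.1° + (180° − 77.6°) = 97.30° from the x-axis; with |MW| = 26.8, W = M + 26.8·(cos 97.30°, sin 97.30°) = (29.86, 23.61). The perpendicularity gives WC at right angles to MW; with |WC| = 17.6 on the left of MW, C = W + 17.6·(-0.9919, -0.1271) = (12.41, 21.38). Then |KC| = |C − K| = 24.72.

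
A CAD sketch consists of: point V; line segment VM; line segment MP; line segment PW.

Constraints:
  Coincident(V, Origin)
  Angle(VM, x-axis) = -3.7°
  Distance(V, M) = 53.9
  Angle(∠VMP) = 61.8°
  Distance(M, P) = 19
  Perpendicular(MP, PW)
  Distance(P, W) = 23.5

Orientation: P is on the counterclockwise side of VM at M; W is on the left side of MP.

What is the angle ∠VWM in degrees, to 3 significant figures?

156°

V is at the origin; VM runs at -3.7° with length 53.9, so M = 53.9·(cos -3.7°, sin -3.7°) = (53.8, -3.48). ∠VMP = 61.8°, so MP runs at -3.7° + (180° − 61.8°) = 114° from the x-axis; with |MP| = 19.0, P = M + 19.0·(cos 114°, sin 114°) = (45.9, 13.8). MP is perpendicular to PW; with |PW| = 23.5 on the left of MP, W = P + 23.5·(-0.910, -0.415) = (24.5, 4.07). Then cos ∠VWM = WV·WM / (|WV||WM|), giving 156°.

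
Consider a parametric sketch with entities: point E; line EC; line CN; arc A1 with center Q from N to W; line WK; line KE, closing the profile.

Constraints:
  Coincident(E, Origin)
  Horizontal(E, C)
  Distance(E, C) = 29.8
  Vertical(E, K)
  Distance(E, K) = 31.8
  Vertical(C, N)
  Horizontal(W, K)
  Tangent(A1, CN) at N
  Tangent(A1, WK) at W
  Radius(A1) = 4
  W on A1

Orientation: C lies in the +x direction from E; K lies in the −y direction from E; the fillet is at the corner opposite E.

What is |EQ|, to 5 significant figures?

37.927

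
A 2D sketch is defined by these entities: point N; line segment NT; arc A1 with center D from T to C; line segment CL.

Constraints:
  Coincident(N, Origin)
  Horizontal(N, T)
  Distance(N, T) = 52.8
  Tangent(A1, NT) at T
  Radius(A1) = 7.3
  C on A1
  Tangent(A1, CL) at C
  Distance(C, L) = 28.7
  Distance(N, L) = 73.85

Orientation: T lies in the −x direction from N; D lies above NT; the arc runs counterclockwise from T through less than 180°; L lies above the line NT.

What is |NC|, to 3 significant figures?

48.7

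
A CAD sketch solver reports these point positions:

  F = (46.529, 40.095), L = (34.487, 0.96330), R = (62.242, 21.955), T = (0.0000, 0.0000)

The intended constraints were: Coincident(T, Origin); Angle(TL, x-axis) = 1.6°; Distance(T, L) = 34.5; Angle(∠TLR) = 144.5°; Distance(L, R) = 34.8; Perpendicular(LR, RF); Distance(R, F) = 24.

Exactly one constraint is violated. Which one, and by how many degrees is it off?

Perpendicular(LR, RF) — off by 3.80°.

T = (0.00, 0.00) ✓; TL at 1.600° ✓; |TL| = 34.50 ✓; ∠TLR = 144.5° ✓; |LR| = 34.80 ✓; ∠(LR, RF) = 93.80° ✗; |RF| = 24.00 ✓.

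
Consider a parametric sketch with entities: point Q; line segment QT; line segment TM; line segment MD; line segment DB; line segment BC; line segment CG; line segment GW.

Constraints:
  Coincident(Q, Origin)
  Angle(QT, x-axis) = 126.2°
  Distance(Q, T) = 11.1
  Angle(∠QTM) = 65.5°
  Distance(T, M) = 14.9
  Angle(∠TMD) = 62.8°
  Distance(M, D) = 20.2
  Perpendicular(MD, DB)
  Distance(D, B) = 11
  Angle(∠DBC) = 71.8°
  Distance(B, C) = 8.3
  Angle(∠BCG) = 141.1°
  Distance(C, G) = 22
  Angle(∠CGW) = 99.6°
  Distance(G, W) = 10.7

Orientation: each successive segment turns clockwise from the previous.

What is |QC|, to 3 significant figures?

4.10

Q is at the origin; QT runs at 126.2° with length 11.1, so T = (-6.56, 8.96). ∠QTM = 65.5° gives TM at 11.7° from the x-axis; with |TM| = 14.9, M = (8.03, 12.0). ∠TMD = 62.8° gives MD at -106° from the x-axis; with |MD| = 20.2, D = (2.64, -7.49). The perpendicularity gives DB at right angles to MD, so DB runs at 164°; with |DB| = 11.0, B = (-7.96, -4.55). ∠DBC = 71.8° gives BC at 56.3° from the x-axis; with |BC| = 8.3, C = (-3.36, 2.36). Then |QC| = |C − Q| = 4.10.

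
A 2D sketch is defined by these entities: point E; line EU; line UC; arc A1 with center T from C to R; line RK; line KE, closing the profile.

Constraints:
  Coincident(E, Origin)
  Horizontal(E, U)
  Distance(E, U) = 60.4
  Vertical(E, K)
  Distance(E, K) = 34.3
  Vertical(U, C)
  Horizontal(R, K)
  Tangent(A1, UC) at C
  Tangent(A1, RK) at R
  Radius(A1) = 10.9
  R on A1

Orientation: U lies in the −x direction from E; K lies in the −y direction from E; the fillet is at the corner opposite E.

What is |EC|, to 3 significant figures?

64.8

The virtual corner opposite E is at (-60.4, -34.3). Tangency of A1 to UC means the radius TC is perpendicular to UC and tangency of A1 to RK means the radius TR is perpendicular to RK, with radius 10.9, so the center T sits 10.9 in from both sides at T = (-49.5, -23.4). That places the tangent points at C = (-60.4, -23.4) on UC and R = (-49.5, -34.3) on RK. Then |EC| = |C − E| = 64.8.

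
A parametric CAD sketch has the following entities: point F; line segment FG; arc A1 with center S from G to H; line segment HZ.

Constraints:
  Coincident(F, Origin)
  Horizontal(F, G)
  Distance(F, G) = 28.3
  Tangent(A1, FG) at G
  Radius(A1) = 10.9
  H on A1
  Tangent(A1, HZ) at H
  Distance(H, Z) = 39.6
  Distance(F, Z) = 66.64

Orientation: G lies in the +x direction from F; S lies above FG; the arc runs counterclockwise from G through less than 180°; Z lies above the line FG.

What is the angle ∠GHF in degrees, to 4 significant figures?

26.77°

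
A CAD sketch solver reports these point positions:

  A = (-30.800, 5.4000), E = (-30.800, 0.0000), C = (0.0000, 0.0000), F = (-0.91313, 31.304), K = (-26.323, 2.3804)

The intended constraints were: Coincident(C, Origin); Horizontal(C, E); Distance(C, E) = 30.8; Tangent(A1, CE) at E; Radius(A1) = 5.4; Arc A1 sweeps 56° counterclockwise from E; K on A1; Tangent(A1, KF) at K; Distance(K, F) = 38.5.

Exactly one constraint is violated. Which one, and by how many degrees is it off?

Tangent(A1, KF) at K — off by 7.30°.

C = (0.00, 0.00) ✓; C.y = 0.00, E.y = 0.00 ✓; |CE| = 30.80 ✓; ∠(AE, EC) = 90.00° ✓; |AE| = 5.400 ✓; bearing(A→K) − bearing(A→E) = 56.00° ✓; |AK| = 5.400 ✓; ∠(AK, KF) = 97.30° ✗; |KF| = 38.50 ✓.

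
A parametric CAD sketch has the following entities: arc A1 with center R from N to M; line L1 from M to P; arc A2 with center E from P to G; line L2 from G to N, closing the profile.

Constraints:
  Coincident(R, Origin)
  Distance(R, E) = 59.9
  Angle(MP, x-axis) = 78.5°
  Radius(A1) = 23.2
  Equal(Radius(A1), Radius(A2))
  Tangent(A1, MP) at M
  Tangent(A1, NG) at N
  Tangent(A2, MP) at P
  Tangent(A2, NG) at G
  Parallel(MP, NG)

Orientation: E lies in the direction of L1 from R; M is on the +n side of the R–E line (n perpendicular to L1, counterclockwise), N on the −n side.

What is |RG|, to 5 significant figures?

64.236

The slot axis is L1's direction at 78.5°, so u = (cos 78.5°, sin 78.5°) = (0.19937, 0.97992) and n = (−sin 78.5°, cos 78.5°) = (-0.97992, 0.19937). R is at the origin and E lies 59.9 along u from R, so E = 59.9·u = (11.942, 58.697). Tangency of A1 to both parallel lines with radius 23.2 puts M and N at R ± 23.2·n: M = (-22.734, 4.6253), N = (22.734, -4.6253). Equal radii place P and G the same way about E: P = E + 23.2·n = (-10.792, 63.323), G = E − 23.2·n = (34.676, 54.072). Then |RG| = |G − R| = 64.236.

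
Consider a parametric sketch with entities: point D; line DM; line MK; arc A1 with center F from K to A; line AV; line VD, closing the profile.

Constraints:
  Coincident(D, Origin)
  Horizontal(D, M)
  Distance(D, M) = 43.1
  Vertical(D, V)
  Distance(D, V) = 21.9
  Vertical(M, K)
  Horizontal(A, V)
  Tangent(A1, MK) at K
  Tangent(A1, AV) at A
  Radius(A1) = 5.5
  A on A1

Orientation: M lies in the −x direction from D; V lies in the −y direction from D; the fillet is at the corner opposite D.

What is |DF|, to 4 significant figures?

41.02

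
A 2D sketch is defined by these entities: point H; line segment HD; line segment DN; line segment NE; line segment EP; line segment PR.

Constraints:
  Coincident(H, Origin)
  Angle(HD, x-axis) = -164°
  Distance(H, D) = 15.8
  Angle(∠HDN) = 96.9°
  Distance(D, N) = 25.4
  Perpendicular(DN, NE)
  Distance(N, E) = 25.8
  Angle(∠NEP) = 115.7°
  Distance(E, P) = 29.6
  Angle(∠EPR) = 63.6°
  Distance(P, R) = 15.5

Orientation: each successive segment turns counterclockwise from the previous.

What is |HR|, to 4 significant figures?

7.496

H is at the origin; HD runs at -164.0° with length 15.8, so D = (-15.19, -4.355). ∠HDN = 96.9° gives DN at -80.90° from the x-axis; with |DN| = 25.4, N = (-11.17, -29.44). The perpendicularity gives NE at right angles to DN, so NE runs at 9.100°; with |NE| = 25.8, E = (14.30, -25.35). ∠NEP = 115.7° gives EP at 73.40° from the x-axis; with |EP| = 29.6, P = (22.76, 3.011). ∠EPR = 63.6° gives PR at -170.2° from the x-axis; with |PR| = 15.5, R = (7.487, 0.3732). Then |HR| = |R − H| = 7.496.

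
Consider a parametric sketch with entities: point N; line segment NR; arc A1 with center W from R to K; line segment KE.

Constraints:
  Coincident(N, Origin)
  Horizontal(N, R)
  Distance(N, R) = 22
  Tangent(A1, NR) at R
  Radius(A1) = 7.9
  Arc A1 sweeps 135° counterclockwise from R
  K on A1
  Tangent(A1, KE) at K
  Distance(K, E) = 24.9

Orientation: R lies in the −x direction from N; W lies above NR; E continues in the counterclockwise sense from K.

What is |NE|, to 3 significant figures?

46.1

N is at the origin; NR is horizontal with |NR| = 22.0 and R on the −x side, so R = (-22.0, 0.00). The tangent condition forces WR to be normal to NR, so W = R + (0, 7.9) = (-22.0, 7.90). On A1, R sits at bearing -90° from W; a 135° counterclockwise sweep puts K at bearing 45°, so K = W + 7.9·(cos 45°, sin 45°) = (-16.4, 13.5). Since A1 is tangent to KE there, WK ⟂ KE, so KE runs along (−sin 45°, cos 45°); with |KE| = 24.9, E = (-34.0, 31.1). Then |NE| = |E − N| = 46.1.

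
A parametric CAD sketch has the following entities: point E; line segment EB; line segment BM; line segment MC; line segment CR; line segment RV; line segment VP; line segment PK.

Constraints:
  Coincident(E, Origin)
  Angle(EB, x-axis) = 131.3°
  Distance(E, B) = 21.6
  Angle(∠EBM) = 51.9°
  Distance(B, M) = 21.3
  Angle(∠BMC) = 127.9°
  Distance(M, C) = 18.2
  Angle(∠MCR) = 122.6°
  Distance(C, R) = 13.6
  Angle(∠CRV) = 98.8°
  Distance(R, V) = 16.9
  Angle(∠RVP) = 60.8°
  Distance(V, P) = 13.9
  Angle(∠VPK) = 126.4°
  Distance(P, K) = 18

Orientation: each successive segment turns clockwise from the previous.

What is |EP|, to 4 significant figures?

7.811

E is at the origin; EB runs at 131.3° with length 21.6, so B = (-14.26, 16.23). ∠EBM = 51.9° gives BM at 3.200° from the x-axis; with |BM| = 21.3, M = (7.011, 17.42). ∠BMC = 127.9° gives MC at -48.90° from the x-axis; with |MC| = 18.2, C = (18.97, 3.701). ∠MCR = 122.6° gives CR at -106.3° from the x-axis; with |CR| = 13.6, R = (15.16, -9.352). ∠CRV = 98.8° gives RV at 172.5° from the x-axis; with |RV| = 16.9, V = (-1.598, -7.146). ∠RVP = 60.8° gives VP at 53.30° from the x-axis; with |VP| = 13.9, P = (6.709, 3.999). Then |EP| = |P − E| = 7.811.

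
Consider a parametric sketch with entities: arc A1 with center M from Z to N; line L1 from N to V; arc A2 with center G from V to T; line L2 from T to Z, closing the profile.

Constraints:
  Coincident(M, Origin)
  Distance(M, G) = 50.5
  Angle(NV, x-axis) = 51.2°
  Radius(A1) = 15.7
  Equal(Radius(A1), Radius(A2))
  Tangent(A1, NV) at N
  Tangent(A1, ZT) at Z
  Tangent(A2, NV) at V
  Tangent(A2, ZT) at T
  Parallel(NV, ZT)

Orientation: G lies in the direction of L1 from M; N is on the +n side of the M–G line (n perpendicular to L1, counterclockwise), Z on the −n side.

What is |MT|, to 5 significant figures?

52.884

The slot axis is L1's direction at 51.2°, so u = (cos 51.2°, sin 51.2°) = (0.62660, 0.77934) and n = (−sin 51.2°, cos 51.2°) = (-0.77934, 0.62660). M is at the origin and G lies 50.5 along u from M, so G = 50.5·u = (31.643, 39.357). Tangency of A1 to both parallel lines with radius 15.7 puts N and Z at M ± 15.7·n: N = (-12.236, 9.8377), Z = (12.236, -9.8377). Equal radii place V and T the same way about G: V = G + 15.7·n = (19.408, 49.194), T = G − 15.7·n = (43.879, 29.519). Then |MT| = |T − M| = 52.884.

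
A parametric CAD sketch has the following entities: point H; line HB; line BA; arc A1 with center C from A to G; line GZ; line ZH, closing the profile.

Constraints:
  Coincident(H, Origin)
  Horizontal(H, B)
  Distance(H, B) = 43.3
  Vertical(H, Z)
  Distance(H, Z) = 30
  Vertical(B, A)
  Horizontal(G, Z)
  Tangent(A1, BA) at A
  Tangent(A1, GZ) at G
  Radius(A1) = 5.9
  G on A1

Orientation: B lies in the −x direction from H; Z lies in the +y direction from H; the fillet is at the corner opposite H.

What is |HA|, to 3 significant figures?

49.6

H is at the origin; HB is horizontal with |HB| = 43.3 and B on the −x side, so B = (-43.3, 0.00). H and Z share the same x with |HZ| = 30.0 and Z on the +y side, so Z = (0.00, 30.0). The virtual corner opposite H is at (-43.3, 30.0). Tangency of A1 to BA means the radius CA is perpendicular to BA and tangency of A1 to GZ means the radius CG is perpendicular to GZ, with radius 5.9, so the center C sits 5.9 in from both sides at C = (-37.4, 24.1). That places the tangent points at A = (-43.3, 24.1) on BA and G = (-37.4, 30.0) on GZ. Then |HA| = |A − H| = 49.6.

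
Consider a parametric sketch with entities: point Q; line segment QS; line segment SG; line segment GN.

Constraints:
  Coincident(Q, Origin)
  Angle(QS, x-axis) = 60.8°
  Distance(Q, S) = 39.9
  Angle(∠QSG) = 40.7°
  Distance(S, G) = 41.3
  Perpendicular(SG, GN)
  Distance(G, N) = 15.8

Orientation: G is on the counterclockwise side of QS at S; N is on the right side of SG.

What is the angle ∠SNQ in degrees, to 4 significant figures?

54.26°

Q is at the origin; QS runs at 60.8° with length 39.9, so S = 39.9·(cos 60.8°, sin 60.8°) = (19.47, 34.83). ∠QSG = 40.7°, so SG runs at 60.8° + (180° − 40.7°) = 200.1° from the x-axis; with |SG| = 41.3, G = S + 41.3·(cos 200.1°, sin 200.1°) = (-19.32, 20.64). SG is perpendicular to GN; with |GN| = 15.8 on the right of SG, N = G + 15.8·(-0.3437, 0.9391) = (-24.75, 35.47). Then cos ∠SNQ = NS·NQ / (|NS||NQ|), giving 54.26°.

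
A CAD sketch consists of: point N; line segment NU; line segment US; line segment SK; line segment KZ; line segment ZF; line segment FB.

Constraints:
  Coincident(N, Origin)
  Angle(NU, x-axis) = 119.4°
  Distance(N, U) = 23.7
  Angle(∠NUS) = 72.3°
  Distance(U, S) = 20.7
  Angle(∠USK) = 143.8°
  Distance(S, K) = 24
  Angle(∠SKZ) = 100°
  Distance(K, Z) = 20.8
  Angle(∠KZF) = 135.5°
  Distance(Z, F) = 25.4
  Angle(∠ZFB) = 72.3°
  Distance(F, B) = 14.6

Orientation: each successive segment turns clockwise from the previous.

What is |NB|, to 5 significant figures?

4.1204

N is at the origin; NU runs at 119.4° with length 23.7, so U = (-11.634, 20.648). ∠NUS = 72.3° gives US at 11.700° from the x-axis; with |US| = 20.7, S = (8.6355, 24.845). ∠USK = 143.8° gives SK at -24.500° from the x-axis; with |SK| = 24.0, K = (30.475, 14.893). ∠SKZ = 100.0° gives KZ at -104.50° from the x-axis; with |KZ| = 20.8, Z = (25.267, -5.2446). ∠KZF = 135.5° gives ZF at -149.00° from the x-axis; with |ZF| = 25.4, F = (3.4946, -18.327). ∠ZFB = 72.3° gives FB at 103.30° from the x-axis; with |FB| = 14.6, B = (0.13588, -4.1182). Then |NB| = |B − N| = 4.1204.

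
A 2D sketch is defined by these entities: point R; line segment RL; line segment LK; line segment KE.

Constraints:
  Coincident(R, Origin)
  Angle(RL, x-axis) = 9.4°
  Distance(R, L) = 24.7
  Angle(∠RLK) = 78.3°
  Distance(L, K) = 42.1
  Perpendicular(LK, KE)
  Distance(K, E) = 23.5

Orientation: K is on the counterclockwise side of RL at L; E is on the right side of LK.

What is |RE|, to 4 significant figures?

60.41

R is at the origin; RL runs at 9.4° with length 24.7, so L = 24.7·(cos 9.4°, sin 9.4°) = (24.37, 4.034). ∠RLK = 78.3°, so LK runs at 9.4° + (180° − 78.3°) = 111.1° from the x-axis; with |LK| = 42.1, K = L + 42.1·(cos 111.1°, sin 111.1°) = (9.212, 43.31). LK ⟂ KE; with |KE| = 23.5 on the right of LK, E = K + 23.5·(0.9330, 0.3600) = (31.14, 51.77). Then |RE| = |E − R| = 60.41.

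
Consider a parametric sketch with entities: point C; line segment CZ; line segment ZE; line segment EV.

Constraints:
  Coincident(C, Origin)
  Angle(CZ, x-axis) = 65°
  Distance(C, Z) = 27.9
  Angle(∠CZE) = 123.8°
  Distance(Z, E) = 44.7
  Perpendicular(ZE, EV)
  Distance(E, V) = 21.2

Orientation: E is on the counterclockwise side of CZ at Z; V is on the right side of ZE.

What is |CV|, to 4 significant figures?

74.81

C is at the origin; CZ runs at 65.0° with length 27.9, so Z = 27.9·(cos 65.0°, sin 65.0°) = (11.79, 25.29). ∠CZE = 123.8°, so ZE runs at 65.0° + (180° − 123.8°) = 121.2° from the x-axis; with |ZE| = 44.7, E = Z + 44.7·(cos 121.2°, sin 121.2°) = (-11.36, 63.52). The perpendicularity gives EV at right angles to ZE; with |EV| = 21.2 on the right of ZE, V = E + 21.2·(0.8554, 0.5180) = (6.769, 74.50). Then |CV| = |V − C| = 74.81.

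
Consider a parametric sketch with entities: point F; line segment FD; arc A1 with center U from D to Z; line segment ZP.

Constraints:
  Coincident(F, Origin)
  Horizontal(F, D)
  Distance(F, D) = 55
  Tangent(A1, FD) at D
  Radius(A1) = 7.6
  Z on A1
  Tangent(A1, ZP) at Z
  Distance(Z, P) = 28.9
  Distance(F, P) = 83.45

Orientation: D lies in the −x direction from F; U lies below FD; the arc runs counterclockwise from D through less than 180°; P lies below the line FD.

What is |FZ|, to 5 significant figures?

60.735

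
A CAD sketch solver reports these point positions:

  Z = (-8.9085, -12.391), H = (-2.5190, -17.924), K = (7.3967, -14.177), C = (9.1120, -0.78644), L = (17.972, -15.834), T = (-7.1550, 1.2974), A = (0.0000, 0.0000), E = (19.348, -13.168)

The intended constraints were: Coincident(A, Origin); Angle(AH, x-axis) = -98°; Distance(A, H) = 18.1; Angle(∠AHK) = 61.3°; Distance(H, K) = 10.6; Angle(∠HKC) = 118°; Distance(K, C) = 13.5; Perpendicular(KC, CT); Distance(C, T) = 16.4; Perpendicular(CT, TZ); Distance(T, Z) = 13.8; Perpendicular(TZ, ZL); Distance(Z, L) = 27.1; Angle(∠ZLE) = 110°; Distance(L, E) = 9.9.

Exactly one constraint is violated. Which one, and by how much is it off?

Distance(L, E) = 9.9 — off by 6.90.

A = (0.00, 0.00) ✓; AH at -98.00° ✓; |AH| = 18.10 ✓; ∠AHK = 61.30° ✓; |HK| = 10.60 ✓; ∠HKC = 118.0° ✓; |KC| = 13.50 ✓; ∠(KC, CT) = 90.00° ✓; |CT| = 16.40 ✓; ∠(CT, TZ) = 90.00° ✓; |TZ| = 13.80 ✓; ∠(TZ, ZL) = 90.00° ✓; |ZL| = 27.10 ✓; ∠ZLE = 110.0° ✓; |LE| = 3.000 ✗.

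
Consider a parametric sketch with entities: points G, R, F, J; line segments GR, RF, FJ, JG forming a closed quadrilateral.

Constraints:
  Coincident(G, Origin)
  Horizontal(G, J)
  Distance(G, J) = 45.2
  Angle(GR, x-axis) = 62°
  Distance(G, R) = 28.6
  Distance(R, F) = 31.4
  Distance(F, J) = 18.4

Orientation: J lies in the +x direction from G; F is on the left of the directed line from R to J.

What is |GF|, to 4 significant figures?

47.74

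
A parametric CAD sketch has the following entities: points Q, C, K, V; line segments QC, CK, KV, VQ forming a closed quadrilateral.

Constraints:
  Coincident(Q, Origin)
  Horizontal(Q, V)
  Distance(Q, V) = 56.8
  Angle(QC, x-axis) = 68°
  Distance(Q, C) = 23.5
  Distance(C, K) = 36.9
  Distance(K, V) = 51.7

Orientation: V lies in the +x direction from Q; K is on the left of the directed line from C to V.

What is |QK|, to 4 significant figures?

59.09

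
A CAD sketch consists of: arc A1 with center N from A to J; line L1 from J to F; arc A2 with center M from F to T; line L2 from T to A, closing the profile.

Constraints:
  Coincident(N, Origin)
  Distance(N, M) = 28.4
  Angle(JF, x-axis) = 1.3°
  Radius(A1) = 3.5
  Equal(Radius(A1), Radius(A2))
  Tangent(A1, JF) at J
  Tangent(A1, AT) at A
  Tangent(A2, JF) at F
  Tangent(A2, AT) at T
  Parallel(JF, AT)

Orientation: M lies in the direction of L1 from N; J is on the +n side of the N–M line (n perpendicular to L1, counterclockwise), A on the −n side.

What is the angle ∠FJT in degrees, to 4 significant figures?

13.85°

Tangency of A1 to both parallel lines with radius 3.5 puts J and A at N ± 3.5·n: J = (-0.07941, 3.499), A = (0.07941, -3.499). Equal radii place F and T the same way about M: F = M + 3.5·n = (28.31, 4.143), T = M − 3.5·n = (28.47, -2.855). Then cos ∠FJT = JF·JT / (|JF||JT|), giving 13.85°.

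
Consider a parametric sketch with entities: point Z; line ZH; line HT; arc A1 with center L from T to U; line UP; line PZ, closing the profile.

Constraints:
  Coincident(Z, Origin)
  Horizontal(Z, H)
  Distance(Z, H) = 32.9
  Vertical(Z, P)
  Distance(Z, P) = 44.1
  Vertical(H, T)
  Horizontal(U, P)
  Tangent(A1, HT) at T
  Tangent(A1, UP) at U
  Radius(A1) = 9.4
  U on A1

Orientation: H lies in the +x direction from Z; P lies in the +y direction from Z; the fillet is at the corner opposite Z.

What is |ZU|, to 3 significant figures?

50.0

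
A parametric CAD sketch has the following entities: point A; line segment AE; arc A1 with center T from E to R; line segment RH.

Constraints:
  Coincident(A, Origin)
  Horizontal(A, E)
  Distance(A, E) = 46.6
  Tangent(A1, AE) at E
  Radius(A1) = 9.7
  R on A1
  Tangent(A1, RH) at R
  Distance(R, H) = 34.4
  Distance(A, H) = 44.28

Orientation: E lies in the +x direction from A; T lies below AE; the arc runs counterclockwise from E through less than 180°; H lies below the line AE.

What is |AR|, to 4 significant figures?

38.16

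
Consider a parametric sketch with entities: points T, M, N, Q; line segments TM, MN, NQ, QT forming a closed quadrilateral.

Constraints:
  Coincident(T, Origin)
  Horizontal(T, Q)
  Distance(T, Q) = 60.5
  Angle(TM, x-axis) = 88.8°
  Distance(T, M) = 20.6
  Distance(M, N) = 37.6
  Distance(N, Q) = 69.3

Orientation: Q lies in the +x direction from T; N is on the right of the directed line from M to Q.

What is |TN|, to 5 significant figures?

17.676

T is at the origin; T and Q share the same y with |TQ| = 60.5 and Q in +x, so Q = (60.5, 0). TM runs at 88.8° with |TM| = 20.6, so M = (0.43141, 20.595). N is determined by |MN| = 37.6 and |NQ| = 69.3 together: it lies at the intersection of circle(M, 37.6) and circle(Q, 69.3). With |MQ| = 63.501, the foot of the radical line on MQ is 5.0682 from M and the perpendicular offset is √(37.6² − 5.0682²) = 37.257. Taking the right-of-MQ solution: N = (-6.8579, -16.291).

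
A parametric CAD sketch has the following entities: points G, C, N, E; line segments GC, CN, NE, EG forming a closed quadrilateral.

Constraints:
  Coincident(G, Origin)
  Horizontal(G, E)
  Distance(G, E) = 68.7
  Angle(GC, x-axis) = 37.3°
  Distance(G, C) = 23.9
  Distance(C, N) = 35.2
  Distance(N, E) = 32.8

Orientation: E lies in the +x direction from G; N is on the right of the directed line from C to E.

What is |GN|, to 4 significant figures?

41.75

Checks: |CN| = 35.20 ✓; |NE| = 32.80 ✓.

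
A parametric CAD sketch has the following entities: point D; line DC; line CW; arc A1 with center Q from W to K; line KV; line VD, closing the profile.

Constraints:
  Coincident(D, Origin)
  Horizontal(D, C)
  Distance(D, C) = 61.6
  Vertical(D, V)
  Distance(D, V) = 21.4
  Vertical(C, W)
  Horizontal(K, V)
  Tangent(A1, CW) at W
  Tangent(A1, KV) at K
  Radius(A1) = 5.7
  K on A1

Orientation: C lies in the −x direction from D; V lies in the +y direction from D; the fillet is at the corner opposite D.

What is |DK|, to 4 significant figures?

59.86

D is at the origin; DC is horizontal with |DC| = 61.6 and C on the −x side, so C = (-61.60, 0.000). D and V share the same x with |DV| = 21.4 and V on the +y side, so V = (0.000, 21.40). The virtual corner opposite D is at (-61.60, 21.40). A1 meets CW tangentially, so QW is at right angles to CW and A1 meets KV tangentially, so QK is at right angles to KV, with radius 5.7, so the center Q sits 5.7 in from both sides at Q = (-55.90, 15.70). That places the tangent points at W = (-61.60, 15.70) on CW and K = (-55.90, 21.40) on KV. Then |DK| = |K − D| = 59.86.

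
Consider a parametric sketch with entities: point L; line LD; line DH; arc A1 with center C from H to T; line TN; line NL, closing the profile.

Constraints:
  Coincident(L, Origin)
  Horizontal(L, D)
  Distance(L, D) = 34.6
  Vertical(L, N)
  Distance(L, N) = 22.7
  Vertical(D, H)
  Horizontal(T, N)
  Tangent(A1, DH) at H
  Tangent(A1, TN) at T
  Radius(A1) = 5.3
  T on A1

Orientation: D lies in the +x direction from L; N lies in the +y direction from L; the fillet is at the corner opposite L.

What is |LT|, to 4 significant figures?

37.06

The virtual corner opposite L is at (34.60, 22.70). A1 meets DH tangentially, so CH is at right angles to DH and the tangent condition forces CT to be normal to TN, with radius 5.3, so the center C sits 5.3 in from both sides at C = (29.30, 17.40). That places the tangent points at H = (34.60, 17.40) on DH and T = (29.30, 22.70) on TN. Then |LT| = |T − L| = 37.06.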